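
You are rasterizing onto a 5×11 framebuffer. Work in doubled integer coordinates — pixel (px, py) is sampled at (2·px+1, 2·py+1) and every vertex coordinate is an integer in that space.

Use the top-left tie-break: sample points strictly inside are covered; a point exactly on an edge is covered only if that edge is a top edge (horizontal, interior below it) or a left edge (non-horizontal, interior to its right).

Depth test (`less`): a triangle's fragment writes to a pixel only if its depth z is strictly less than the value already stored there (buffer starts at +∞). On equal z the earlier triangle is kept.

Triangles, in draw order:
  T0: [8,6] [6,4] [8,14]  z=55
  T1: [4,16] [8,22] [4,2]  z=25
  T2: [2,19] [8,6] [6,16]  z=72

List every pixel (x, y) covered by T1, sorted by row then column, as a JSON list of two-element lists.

T0:
  2·area = 16  (B↔C swapped to make it positive)
  edge (8, 6)→(8, 14): d=(0,8) right/bottom  bias=-1
  edge (8, 14)→(6, 4): d=(-2,-10) top-left  bias=+0
  edge (6, 4)→(8, 6): d=(2,2) right/bottom  bias=-1
    (1,0)@(3, 1): e=[40,-24,0] → ·  [on edge]
    (2,1)@(5, 3): e=[24,-8,0] → ·  [on edge]
    (3,2)@(7, 5): e=[8,8,0] → ·  [on edge]
    (3,3)@(7, 7): e=[8,4,4] → #
    (4,3)@(9, 7): e=[-8,24,0] → ·  [on edge]
    (3,4)@(7, 9): e=[8,0,8] → #  [on edge]
    (4,4)@(9, 9): e=[-8,20,4] → ·
    (3,5)@(7, 11): e=[8,-4,12] → ·
    (4,9)@(9, 19): e=[-8,0,24] → ·  [on edge]
  covered (2 px):
    · · · · ·
    · · · · ·
    · · · · ·
    · · · # ·
    · · · # ·
    · · · · ·
    · · · · ·
    · · · · ·
    · · · · ·
    · · · · ·
    · · · · ·
T1:
  2·area = 56  (B↔C swapped to make it positive)
  edge (4, 16)→(4, 2): d=(0,-14) top-left  bias=+0
  edge (4, 2)→(8, 22): d=(4,20) right/bottom  bias=-1
  edge (8, 22)→(4, 16): d=(-4,-6) top-left  bias=+0
    (2,3)@(5, 7): e=[14,0,42] → ·  [on edge]
    (2,4)@(5, 9): e=[14,8,34] → #
    (3,4)@(7, 9): e=[42,-32,46] → ·
    (2,5)@(5, 11): e=[14,16,26] → #
    (3,5)@(7, 11): e=[42,-24,38] → ·
    (2,6)@(5, 13): e=[14,24,18] → #
    (3,6)@(7, 13): e=[42,-16,30] → ·
    (2,7)@(5, 15): e=[14,32,10] → #
    (3,7)@(7, 15): e=[42,-8,22] → ·
    (2,8)@(5, 17): e=[14,40,2] → #
    (3,8)@(7, 17): e=[42,0,14] → ·  [on edge]
    (2,9)@(5, 19): e=[14,48,-6] → ·
  covered (6 px):
    · · · · ·
    · · · · ·
    · · · · ·
    · · · · ·
    · · # · ·
    · · # · ·
    · · # · ·
    · · # · ·
    · · # · ·
    · · · # ·
    · · · · ·
T2:
  2·area = 34
  edge (2, 19)→(8, 6): d=(6,-13) top-left  bias=+0
  edge (8, 6)→(6, 16): d=(-2,10) right/bottom  bias=-1
  edge (6, 16)→(2, 19): d=(-4,3) right/bottom  bias=-1
    (4,0)@(9, 1): e=[-17,0,51] → ·  [on edge]
    (3,4)@(7, 9): e=[5,4,25] → #
    (4,4)@(9, 9): e=[31,-16,19] → ·
    (3,5)@(7, 11): e=[17,0,17] → ·  [on edge]
    (2,6)@(5, 13): e=[3,16,15] → #
    (3,6)@(7, 13): e=[29,-4,9] → ·
    (2,7)@(5, 15): e=[15,12,7] → #
    (3,7)@(7, 15): e=[41,-8,1] → ·
    (1,8)@(3, 17): e=[1,28,5] → #
    (2,8)@(5, 17): e=[27,8,-1] → ·
    (1,9)@(3, 19): e=[13,24,-3] → ·
    (2,10)@(5, 21): e=[51,0,-17] → ·  [on edge]
  covered (4 px):
    · · · · ·
    · · · · ·
    · · · · ·
    · · · · ·
    · · · # ·
    · · · · ·
    · · # · ·
    · · # · ·
    · # · · ·
    · · · · ·
    · · · · ·

Answer: [[2,4],[2,5],[2,6],[2,7],[2,8],[3,9]]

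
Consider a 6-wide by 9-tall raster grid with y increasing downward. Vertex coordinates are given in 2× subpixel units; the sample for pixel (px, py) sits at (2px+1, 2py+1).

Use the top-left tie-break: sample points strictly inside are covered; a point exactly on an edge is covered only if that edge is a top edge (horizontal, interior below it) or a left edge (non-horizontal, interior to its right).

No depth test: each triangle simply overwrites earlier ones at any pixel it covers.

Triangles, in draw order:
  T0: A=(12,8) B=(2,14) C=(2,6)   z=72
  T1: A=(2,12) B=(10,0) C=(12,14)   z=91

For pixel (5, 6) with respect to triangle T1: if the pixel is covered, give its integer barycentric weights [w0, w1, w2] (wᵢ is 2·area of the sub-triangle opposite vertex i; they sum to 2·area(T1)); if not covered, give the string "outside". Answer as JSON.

T0:
  2·area = 80
  edge (12, 8)→(2, 14): d=(-10,6) right/bottom  bias=-1
  edge (2, 14)→(2, 6): d=(0,-8) top-left  bias=+0
  edge (2, 6)→(12, 8): d=(10,2) right/bottom  bias=-1
    (1,3)@(3, 7): e=[64,8,8] → #
    (2,3)@(5, 7): e=[52,24,4] → #
    (3,3)@(7, 7): e=[40,40,0] → ·  [on edge]
    (1,4)@(3, 9): e=[44,8,28] → #
    (3,4)@(7, 9): e=[20,40,20] → #
    (4,4)@(9, 9): e=[8,56,16] → #
    (5,4)@(11, 9): e=[-4,72,12] → ·
    (1,5)@(3, 11): e=[24,8,48] → #
    (3,5)@(7, 11): e=[0,40,40] → ·  [on edge]
    (4,5)@(9, 11): e=[-12,56,36] → ·
    (1,6)@(3, 13): e=[4,8,68] → #
    (2,6)@(5, 13): e=[-8,24,64] → ·
  covered (9 px):
    · · · · · ·
    · · · · · ·
    · · · · · ·
    · # # · · ·
    · # # # # ·
    · # # · · ·
    · # · · · ·
    · · · · · ·
    · · · · · ·
T1:
  2·area = 136
  edge (2, 12)→(10, 0): d=(8,-12) top-left  bias=+0
  edge (10, 0)→(12, 14): d=(2,14) right/bottom  bias=-1
  edge (12, 14)→(2, 12): d=(-10,-2) top-left  bias=+0
    (4,1)@(9, 3): e=[12,20,104] → #
    (5,1)@(11, 3): e=[36,-8,108] → ·
    (3,2)@(7, 5): e=[4,52,80] → #
    (5,2)@(11, 5): e=[52,-4,88] → ·
    (3,3)@(7, 7): e=[20,56,60] → #
    (5,3)@(11, 7): e=[68,0,68] → ·  [on edge]
    (2,4)@(5, 9): e=[12,88,36] → #
    (5,4)@(11, 9): e=[84,4,48] → #
    (1,5)@(3, 11): e=[4,120,12] → #
    (1,6)@(3, 13): e=[20,124,-8] → ·
    (2,6)@(5, 13): e=[44,96,-4] → ·
    (3,6)@(7, 13): e=[68,68,0] → #  [on edge]
  covered (17 px):
    · · · · · ·
    · · · · # ·
    · · · # # ·
    · · · # # ·
    · · # # # #
    · # # # # #
    · · · # # #
    · · · · · ·
    · · · · · ·

Answer: [12,8,116]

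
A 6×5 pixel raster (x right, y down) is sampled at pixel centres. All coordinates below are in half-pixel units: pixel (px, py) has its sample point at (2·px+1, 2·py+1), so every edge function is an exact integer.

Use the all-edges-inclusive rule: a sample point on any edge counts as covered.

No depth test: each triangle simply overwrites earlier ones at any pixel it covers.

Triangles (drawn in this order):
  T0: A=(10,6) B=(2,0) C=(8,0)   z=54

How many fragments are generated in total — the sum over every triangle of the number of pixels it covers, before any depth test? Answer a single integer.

T0:
  2·area = 36
  edge (10, 6)→(2, 0): d=(-8,-6) inclusive
  edge (2, 0)→(8, 0): d=(6,0) inclusive
  edge (8, 0)→(10, 6): d=(2,6) inclusive
    (2,0)@(5, 1): e=[10,6,20] → X
    (3,0)@(7, 1): e=[22,6,8] → X
    (4,0)@(9, 1): e=[34,6,-4] → .
    (2,1)@(5, 3): e=[-6,18,24] → .
    (3,1)@(7, 3): e=[6,18,12] → X
    (4,1)@(9, 3): e=[18,18,0] → X  [on edge]
    (5,1)@(11, 3): e=[30,18,-12] → .
    (3,2)@(7, 5): e=[-10,30,16] → .
    (4,2)@(9, 5): e=[2,30,4] → X
    (5,2)@(11, 5): e=[14,30,-8] → .
    (4,3)@(9, 7): e=[-14,42,8] → .
    (5,4)@(11, 9): e=[-18,54,0] → .  [on edge]
  covered (5 px):
    . . X X . .
    . . . X X .
    . . . . X .
    . . . . . .
    . . . . . .

Final: 5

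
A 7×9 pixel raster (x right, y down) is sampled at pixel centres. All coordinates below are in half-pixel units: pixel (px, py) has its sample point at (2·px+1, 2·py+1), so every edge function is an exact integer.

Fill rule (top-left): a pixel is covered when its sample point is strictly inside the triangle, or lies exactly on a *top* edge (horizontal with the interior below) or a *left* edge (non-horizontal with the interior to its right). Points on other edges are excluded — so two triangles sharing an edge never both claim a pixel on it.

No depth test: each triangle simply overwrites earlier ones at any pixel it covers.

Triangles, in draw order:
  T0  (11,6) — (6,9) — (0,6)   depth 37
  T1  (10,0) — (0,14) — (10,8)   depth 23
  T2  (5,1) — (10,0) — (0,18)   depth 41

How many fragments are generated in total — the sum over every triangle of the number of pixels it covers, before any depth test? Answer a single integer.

T0:
  2·area = 33
  edge (11, 6)→(6, 9): d=(-5,3) right/bottom  bias=-1
  edge (6, 9)→(0, 6): d=(-6,-3) top-left  bias=+0
  edge (0, 6)→(11, 6): d=(11,0) top-left  bias=+0
    (1,3)@(3, 7): e=[19,3,11] → █
    (2,3)@(5, 7): e=[13,9,11] → █
    (3,3)@(7, 7): e=[7,15,11] → █
    (4,3)@(9, 7): e=[1,21,11] → █
    (5,3)@(11, 7): e=[-5,27,11] → ·
    (1,4)@(3, 9): e=[9,-9,33] → ·
    (2,4)@(5, 9): e=[3,-3,33] → ·
    (3,4)@(7, 9): e=[-3,3,33] → ·
    (4,4)@(9, 9): e=[-9,9,33] → ·
  covered (4 px):
    · · · · · · ·
    · · · · · · ·
    · · · · · · ·
    · █ █ █ █ · ·
    · · · · · · ·
    · · · · · · ·
    · · · · · · ·
    · · · · · · ·
    · · · · · · ·
T1:
  2·area = 80  (B↔C swapped to make it positive)
  edge (10, 0)→(10, 8): d=(0,8) right/bottom  bias=-1
  edge (10, 8)→(0, 14): d=(-10,6) right/bottom  bias=-1
  edge (0, 14)→(10, 0): d=(10,-14) top-left  bias=+0
    (4,1)@(9, 3): e=[8,56,16] → █
    (5,1)@(11, 3): e=[-8,44,44] → ·
    (3,2)@(7, 5): e=[24,48,8] → █
    (5,2)@(11, 5): e=[-8,24,64] → ·
    (2,3)@(5, 7): e=[40,40,0] → █  [on edge]
    (5,3)@(11, 7): e=[-8,4,84] → ·
    (2,4)@(5, 9): e=[40,20,20] → █
    (4,4)@(9, 9): e=[8,-4,76] → ·
    (1,5)@(3, 11): e=[56,12,12] → █
    (2,5)@(5, 11): e=[40,0,40] → ·  [on edge]
    (3,5)@(7, 11): e=[24,-12,68] → ·
    (0,6)@(1, 13): e=[72,4,4] → █
  covered (10 px):
    · · · · · · ·
    · · · · █ · ·
    · · · █ █ · ·
    · · █ █ █ · ·
    · · █ █ · · ·
    · █ · · · · ·
    █ · · · · · ·
    · · · · · · ·
    · · · · · · ·
T2:
  2·area = 80
  edge (5, 1)→(10, 0): d=(5,-1) top-left  bias=+0
  edge (10, 0)→(0, 18): d=(-10,18) right/bottom  bias=-1
  edge (0, 18)→(5, 1): d=(5,-17) top-left  bias=+0
    (2,0)@(5, 1): e=[0,80,0] → █  [on edge]
    (3,0)@(7, 1): e=[2,44,34] → █
    (4,0)@(9, 1): e=[4,8,68] → █
    (5,0)@(11, 1): e=[6,-28,102] → ·
    (2,1)@(5, 3): e=[10,60,10] → █
    (4,1)@(9, 3): e=[14,-12,78] → ·
    (2,2)@(5, 5): e=[20,40,20] → █
    (4,2)@(9, 5): e=[24,-32,88] → ·
    (2,3)@(5, 7): e=[30,20,30] → █
    (3,3)@(7, 7): e=[32,-16,64] → ·
    (1,4)@(3, 9): e=[38,36,6] → █
    (2,4)@(5, 9): e=[40,0,40] → ·  [on edge]
  covered (11 px):
    · · █ █ █ · ·
    · · █ █ · · ·
    · · █ █ · · ·
    · · █ · · · ·
    · █ · · · · ·
    · █ · · · · ·
    · · · · · · ·
    █ · · · · · ·
    · · · · · · ·

Answer: 25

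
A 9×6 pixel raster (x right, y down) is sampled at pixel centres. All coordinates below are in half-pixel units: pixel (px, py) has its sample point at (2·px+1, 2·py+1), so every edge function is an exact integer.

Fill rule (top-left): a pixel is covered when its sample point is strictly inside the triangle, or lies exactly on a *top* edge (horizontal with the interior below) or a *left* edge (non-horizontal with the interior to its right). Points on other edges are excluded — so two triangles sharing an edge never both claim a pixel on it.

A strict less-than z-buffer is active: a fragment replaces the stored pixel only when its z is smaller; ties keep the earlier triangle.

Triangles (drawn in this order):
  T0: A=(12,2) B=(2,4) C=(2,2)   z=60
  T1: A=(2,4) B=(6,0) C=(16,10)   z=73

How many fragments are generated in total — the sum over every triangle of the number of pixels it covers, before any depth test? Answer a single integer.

T0:
  2·area = 20
  edge (12, 2)→(2, 4): d=(-10,2) right/bottom  bias=-1
  edge (2, 4)→(2, 2): d=(0,-2) top-left  bias=+0
  edge (2, 2)→(12, 2): d=(10,0) top-left  bias=+0
    (8,0)@(17, 1): e=[0,30,-10] → ·  [on edge]
    (1,1)@(3, 3): e=[8,2,10] → #
    (2,1)@(5, 3): e=[4,6,10] → #
    (3,1)@(7, 3): e=[0,10,10] → ·  [on edge]
    (1,2)@(3, 5): e=[-12,2,30] → ·
    (2,2)@(5, 5): e=[-16,6,30] → ·
  covered (2 px):
    · · · · · · · · ·
    · # # · · · · · ·
    · · · · · · · · ·
    · · · · · · · · ·
    · · · · · · · · ·
    · · · · · · · · ·
T1:
  2·area = 80
  edge (2, 4)→(6, 0): d=(4,-4) top-left  bias=+0
  edge (6, 0)→(16, 10): d=(10,10) right/bottom  bias=-1
  edge (16, 10)→(2, 4): d=(-14,-6) top-left  bias=+0
    (2,0)@(5, 1): e=[0,20,60] → #  [on edge]
    (3,0)@(7, 1): e=[8,0,72] → ·  [on edge]
    (1,1)@(3, 3): e=[0,60,20] → #  [on edge]
    (3,1)@(7, 3): e=[16,20,44] → #
    (4,1)@(9, 3): e=[24,0,56] → ·  [on edge]
    (0,2)@(1, 5): e=[0,100,-20] → ·  [on edge]
    (1,2)@(3, 5): e=[8,80,-8] → ·
    (2,2)@(5, 5): e=[16,60,4] → #
    (4,2)@(9, 5): e=[32,20,28] → #
    (5,2)@(11, 5): e=[40,0,40] → ·  [on edge]
    (2,3)@(5, 7): e=[24,80,-24] → ·
    (3,3)@(7, 7): e=[32,60,-12] → ·
    (4,3)@(9, 7): e=[40,40,0] → #  [on edge]
    (6,3)@(13, 7): e=[56,0,24] → ·  [on edge]
    (7,4)@(15, 9): e=[72,0,8] → ·  [on edge]
    (8,5)@(17, 11): e=[88,0,-8] → ·  [on edge]
  covered (9 px):
    · · # · · · · · ·
    · # # # · · · · ·
    · · # # # · · · ·
    · · · · # # · · ·
    · · · · · · · · ·
    · · · · · · · · ·

Answer: 11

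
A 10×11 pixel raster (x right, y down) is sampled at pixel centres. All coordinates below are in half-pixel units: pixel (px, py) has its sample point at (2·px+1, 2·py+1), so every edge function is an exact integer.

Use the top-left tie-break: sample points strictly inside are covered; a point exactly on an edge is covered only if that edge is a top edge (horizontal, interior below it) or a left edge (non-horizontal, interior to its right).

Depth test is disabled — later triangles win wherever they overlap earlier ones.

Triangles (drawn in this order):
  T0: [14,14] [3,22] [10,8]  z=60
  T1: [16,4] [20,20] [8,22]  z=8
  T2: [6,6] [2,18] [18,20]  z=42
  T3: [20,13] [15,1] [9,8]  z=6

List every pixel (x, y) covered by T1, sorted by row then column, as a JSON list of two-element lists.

T0:
  2·area = 98
  edge (14, 14)→(3, 22): d=(-11,8) right/bottom  bias=-1
  edge (3, 22)→(10, 8): d=(7,-14) top-left  bias=+0
  edge (10, 8)→(14, 14): d=(4,6) right/bottom  bias=-1
    (4,5)@(9, 11): e=[73,7,18] → #
    (5,5)@(11, 11): e=[57,35,6] → #
    (6,5)@(13, 11): e=[41,63,-6] → ·
    (4,6)@(9, 13): e=[51,21,26] → #
    (6,6)@(13, 13): e=[19,77,2] → #
    (7,6)@(15, 13): e=[3,105,-10] → ·
    (3,7)@(7, 15): e=[45,7,46] → #
    (6,7)@(13, 15): e=[-3,91,10] → ·
    (3,8)@(7, 17): e=[23,21,54] → #
    (5,8)@(11, 17): e=[-9,77,30] → ·
    (2,9)@(5, 19): e=[17,7,74] → #
    (4,9)@(9, 19): e=[-15,63,50] → ·
  covered (12 px):
    · · · · · · · · · ·
    · · · · · · · · · ·
    · · · · · · · · · ·
    · · · · · · · · · ·
    · · · · · · · · · ·
    · · · · # # · · · ·
    · · · · # # # · · ·
    · · · # # # · · · ·
    · · · # # · · · · ·
    · · # # · · · · · ·
    · · · · · · · · · ·
T1:
  2·area = 200
  edge (16, 4)→(20, 20): d=(4,16) right/bottom  bias=-1
  edge (20, 20)→(8, 22): d=(-12,2) right/bottom  bias=-1
  edge (8, 22)→(16, 4): d=(8,-18) top-left  bias=+0
    (7,3)@(15, 7): e=[28,166,6] → #
    (8,3)@(17, 7): e=[-4,162,42] → ·
    (7,4)@(15, 9): e=[36,142,22] → #
    (8,4)@(17, 9): e=[4,138,58] → #
    (9,4)@(19, 9): e=[-28,134,94] → ·
    (6,5)@(13, 11): e=[76,122,2] → #
    (9,5)@(19, 11): e=[-20,110,110] → ·
    (6,6)@(13, 13): e=[84,98,18] → #
    (9,6)@(19, 13): e=[-12,86,126] → ·
    (6,7)@(13, 15): e=[92,74,34] → #
    (9,7)@(19, 15): e=[-4,62,142] → ·
    (5,8)@(11, 17): e=[132,54,14] → #
  covered (25 px):
    · · · · · · · · · ·
    · · · · · · · · · ·
    · · · · · · · · · ·
    · · · · · · · # · ·
    · · · · · · · # # ·
    · · · · · · # # # ·
    · · · · · · # # # ·
    · · · · · · # # # ·
    · · · · · # # # # #
    · · · · · # # # # #
    · · · · # # # · · ·
T2:
  2·area = 200  (B↔C swapped to make it positive)
  edge (6, 6)→(18, 20): d=(12,14) right/bottom  bias=-1
  edge (18, 20)→(2, 18): d=(-16,-2) top-left  bias=+0
  edge (2, 18)→(6, 6): d=(4,-12) top-left  bias=+0
    (3,1)@(7, 3): e=[-50,250,0] → ·  [on edge]
    (2,4)@(5, 9): e=[50,150,0] → #  [on edge]
    (3,4)@(7, 9): e=[22,154,24] → #
    (4,4)@(9, 9): e=[-6,158,48] → ·
    (2,5)@(5, 11): e=[74,118,8] → #
    (4,5)@(9, 11): e=[18,126,56] → #
    (5,5)@(11, 11): e=[-10,130,80] → ·
    (2,6)@(5, 13): e=[98,86,16] → #
    (5,6)@(11, 13): e=[14,98,88] → #
    (6,6)@(13, 13): e=[-14,102,112] → ·
    (1,7)@(3, 15): e=[150,50,0] → #  [on edge]
    (6,7)@(13, 15): e=[10,70,120] → #
    (0,10)@(1, 21): e=[250,-50,0] → ·  [on edge]
  covered (26 px):
    · · · · · · · · · ·
    · · · · · · · · · ·
    · · · · · · · · · ·
    · · · · · · · · · ·
    · · # # · · · · · ·
    · · # # # · · · · ·
    · · # # # # · · · ·
    · # # # # # # · · ·
    · # # # # # # # · ·
    · · · · · # # # # ·
    · · · · · · · · · ·
T3:
  2·area = 107  (B↔C swapped to make it positive)
  edge (20, 13)→(9, 8): d=(-11,-5) top-left  bias=+0
  edge (9, 8)→(15, 1): d=(6,-7) top-left  bias=+0
  edge (15, 1)→(20, 13): d=(5,12) right/bottom  bias=-1
    (7,0)@(15, 1): e=[107,0,0] → ·  [on edge]
    (7,1)@(15, 3): e=[85,12,10] → #
    (8,1)@(17, 3): e=[95,26,-14] → ·
    (6,2)@(13, 5): e=[53,10,44] → #
    (8,2)@(17, 5): e=[73,38,-4] → ·
    (5,3)@(11, 7): e=[21,8,78] → #
    (8,3)@(17, 7): e=[51,50,6] → #
    (9,3)@(19, 7): e=[61,64,-18] → ·
    (5,4)@(11, 9): e=[-1,20,88] → ·
    (6,4)@(13, 9): e=[9,34,64] → #
    (9,4)@(19, 9): e=[39,76,-8] → ·
    (6,5)@(13, 11): e=[-13,46,74] → ·
    (1,7)@(3, 15): e=[-107,0,214] → ·  [on edge]
  covered (12 px):
    · · · · · · · · · ·
    · · · · · · · # · ·
    · · · · · · # # · ·
    · · · · · # # # # ·
    · · · · · · # # # ·
    · · · · · · · · # #
    · · · · · · · · · ·
    · · · · · · · · · ·
    · · · · · · · · · ·
    · · · · · · · · · ·
    · · · · · · · · · ·

Answer: [[7,3],[7,4],[8,4],[6,5],[7,5],[8,5],[6,6],[7,6],[8,6],[6,7],[7,7],[8,7],[5,8],[6,8],[7,8],[8,8],[9,8],[5,9],[6,9],[7,9],[8,9],[9,9],[4,10],[5,10],[6,10]]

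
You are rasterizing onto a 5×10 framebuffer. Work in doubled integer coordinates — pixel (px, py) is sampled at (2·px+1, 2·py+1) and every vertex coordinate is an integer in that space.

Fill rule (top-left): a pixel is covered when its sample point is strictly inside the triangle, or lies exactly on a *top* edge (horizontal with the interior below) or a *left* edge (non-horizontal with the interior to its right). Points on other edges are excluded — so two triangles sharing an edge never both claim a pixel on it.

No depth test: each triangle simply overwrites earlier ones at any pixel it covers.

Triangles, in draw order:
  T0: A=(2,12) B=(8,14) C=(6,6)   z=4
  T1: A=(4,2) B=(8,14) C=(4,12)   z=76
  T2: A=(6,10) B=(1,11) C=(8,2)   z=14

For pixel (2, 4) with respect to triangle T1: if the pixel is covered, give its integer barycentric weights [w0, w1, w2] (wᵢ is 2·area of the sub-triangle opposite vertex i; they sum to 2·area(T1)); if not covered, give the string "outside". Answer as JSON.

T0:
  2·area = 44  (B↔C swapped to make it positive)
  edge (2, 12)→(6, 6): d=(4,-6) top-left  bias=+0
  edge (6, 6)→(8, 14): d=(2,8) right/bottom  bias=-1
  edge (8, 14)→(2, 12): d=(-6,-2) top-left  bias=+0
    (2,4)@(5, 9): e=[6,14,24] → #
    (3,4)@(7, 9): e=[18,-2,28] → ·
    (1,5)@(3, 11): e=[2,34,8] → #
    (3,5)@(7, 11): e=[26,2,16] → #
    (4,5)@(9, 11): e=[38,-14,20] → ·
    (1,6)@(3, 13): e=[10,38,-4] → ·
    (2,6)@(5, 13): e=[22,22,0] → #  [on edge]
    (4,6)@(9, 13): e=[46,-10,8] → ·
    (2,7)@(5, 15): e=[30,26,-12] → ·
    (3,7)@(7, 15): e=[42,10,-8] → ·
  covered (6 px):
    · · · · ·
    · · · · ·
    · · · · ·
    · · · · ·
    · · # · ·
    · # # # ·
    · · # # ·
    · · · · ·
    · · · · ·
    · · · · ·
T1:
  2·area = 40
  edge (4, 2)→(8, 14): d=(4,12) right/bottom  bias=-1
  edge (8, 14)→(4, 12): d=(-4,-2) top-left  bias=+0
  edge (4, 12)→(4, 2): d=(0,-10) top-left  bias=+0
    (2,2)@(5, 5): e=[0,30,10] → ·  [on edge]
    (2,3)@(5, 7): e=[8,22,10] → #
    (3,3)@(7, 7): e=[-16,26,30] → ·
    (2,4)@(5, 9): e=[16,14,10] → #
    (3,4)@(7, 9): e=[-8,18,30] → ·
    (2,5)@(5, 11): e=[24,6,10] → #
    (3,5)@(7, 11): e=[0,10,30] → ·  [on edge]
    (2,6)@(5, 13): e=[32,-2,10] → ·
    (3,6)@(7, 13): e=[8,2,30] → #
    (4,6)@(9, 13): e=[-16,6,50] → ·
    (3,7)@(7, 15): e=[16,-6,30] → ·
    (4,8)@(9, 17): e=[0,-10,50] → ·  [on edge]
  covered (4 px):
    · · · · ·
    · · · · ·
    · · · · ·
    · · # · ·
    · · # · ·
    · · # · ·
    · · · # ·
    · · · · ·
    · · · · ·
    · · · · ·
T2:
  2·area = 38
  edge (6, 10)→(1, 11): d=(-5,1) right/bottom  bias=-1
  edge (1, 11)→(8, 2): d=(7,-9) top-left  bias=+0
  edge (8, 2)→(6, 10): d=(-2,8) right/bottom  bias=-1
    (3,2)@(7, 5): e=[24,12,2] → #
    (4,2)@(9, 5): e=[22,30,-14] → ·
    (2,3)@(5, 7): e=[16,8,14] → #
    (3,3)@(7, 7): e=[14,26,-2] → ·
    (1,4)@(3, 9): e=[8,4,26] → #
    (3,4)@(7, 9): e=[4,40,-6] → ·
    (0,5)@(1, 11): e=[0,0,38] → ·  [on edge]
    (1,5)@(3, 11): e=[-2,18,22] → ·
    (2,5)@(5, 11): e=[-4,36,6] → ·
  covered (4 px):
    · · · · ·
    · · · · ·
    · · · # ·
    · · # · ·
    · # # · ·
    · · · · ·
    · · · · ·
    · · · · ·
    · · · · ·
    · · · · ·

Answer: [14,10,16]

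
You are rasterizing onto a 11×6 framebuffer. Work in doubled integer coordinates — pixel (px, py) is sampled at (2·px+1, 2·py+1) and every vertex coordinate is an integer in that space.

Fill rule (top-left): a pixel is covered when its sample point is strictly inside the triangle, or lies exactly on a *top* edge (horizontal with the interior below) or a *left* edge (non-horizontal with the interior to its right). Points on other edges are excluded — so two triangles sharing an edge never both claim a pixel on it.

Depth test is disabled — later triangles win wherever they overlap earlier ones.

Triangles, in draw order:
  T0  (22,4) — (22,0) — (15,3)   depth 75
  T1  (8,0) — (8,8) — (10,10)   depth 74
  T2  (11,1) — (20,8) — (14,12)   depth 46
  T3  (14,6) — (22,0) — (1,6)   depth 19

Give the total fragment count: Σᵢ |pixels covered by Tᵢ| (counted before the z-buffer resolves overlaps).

T0:
  2·area = 28  (B↔C swapped to make it positive)
  edge (22, 4)→(15, 3): d=(-7,-1) top-left  bias=+0
  edge (15, 3)→(22, 0): d=(7,-3) top-left  bias=+0
  edge (22, 0)→(22, 4): d=(0,4) right/bottom  bias=-1
    (0,0)@(1, 1): e=[0,-56,84] → .  [on edge]
    (10,0)@(21, 1): e=[20,4,4] → X
    (7,1)@(15, 3): e=[0,0,28] → X  [on edge]
    (8,1)@(17, 3): e=[2,6,20] → X
    (9,1)@(19, 3): e=[4,12,12] → X
    (7,2)@(15, 5): e=[-14,14,28] → .
    (8,2)@(17, 5): e=[-12,20,20] → .
    (9,2)@(19, 5): e=[-10,26,12] → .
    (10,2)@(21, 5): e=[-8,32,4] → .
    (0,4)@(1, 9): e=[-56,0,84] → .  [on edge]
  covered (5 px):
    . . . . . . . . . . X
    . . . . . . . X X X X
    . . . . . . . . . . .
    . . . . . . . . . . .
    . . . . . . . . . . .
    . . . . . . . . . . .
T1:
  2·area = 16  (B↔C swapped to make it positive)
  edge (8, 0)→(10, 10): d=(2,10) right/bottom  bias=-1
  edge (10, 10)→(8, 8): d=(-2,-2) top-left  bias=+0
  edge (8, 8)→(8, 0): d=(0,-8) top-left  bias=+0
    (0,0)@(1, 1): e=[72,0,-56] → .  [on edge]
    (1,1)@(3, 3): e=[56,0,-40] → .  [on edge]
    (2,2)@(5, 5): e=[40,0,-24] → .  [on edge]
    (4,2)@(9, 5): e=[0,8,8] → .  [on edge]
    (3,3)@(7, 7): e=[24,0,-8] → .  [on edge]
    (4,3)@(9, 7): e=[4,4,8] → X
    (5,3)@(11, 7): e=[-16,8,24] → .
    (4,4)@(9, 9): e=[8,0,8] → X  [on edge]
    (5,4)@(11, 9): e=[-12,4,24] → .
    (4,5)@(9, 11): e=[12,-4,8] → .
    (5,5)@(11, 11): e=[-8,0,24] → .  [on edge]
  covered (2 px):
    . . . . . . . . . . .
    . . . . . . . . . . .
    . . . . . . . . . . .
    . . . . X . . . . . .
    . . . . X . . . . . .
    . . . . . . . . . . .
T2:
  2·area = 78
  edge (11, 1)→(20, 8): d=(9,7) right/bottom  bias=-1
  edge (20, 8)→(14, 12): d=(-6,4) right/bottom  bias=-1
  edge (14, 12)→(11, 1): d=(-3,-11) top-left  bias=+0
    (5,0)@(11, 1): e=[0,78,0] → .  [on edge]
    (6,1)@(13, 3): e=[4,58,16] → X
    (7,1)@(15, 3): e=[-10,50,38] → .
    (6,2)@(13, 5): e=[22,46,10] → X
    (7,2)@(15, 5): e=[8,38,32] → X
    (8,2)@(17, 5): e=[-6,30,54] → .
    (6,3)@(13, 7): e=[40,34,4] → X
    (8,3)@(17, 7): e=[12,18,48] → X
    (9,3)@(19, 7): e=[-2,10,70] → .
    (6,4)@(13, 9): e=[58,22,-2] → .
    (7,4)@(15, 9): e=[44,14,20] → X
    (9,4)@(19, 9): e=[16,-2,64] → .
  covered (9 px):
    . . . . . . . . . . .
    . . . . . . X . . . .
    . . . . . . X X . . .
    . . . . . . X X X . .
    . . . . . . . X X . .
    . . . . . . . X . . .
T3:
  2·area = 78  (B↔C swapped to make it positive)
  edge (14, 6)→(1, 6): d=(-13,0) right/bottom  bias=-1
  edge (1, 6)→(22, 0): d=(21,-6) top-left  bias=+0
  edge (22, 0)→(14, 6): d=(-8,6) right/bottom  bias=-1
    (9,0)@(19, 1): e=[65,3,10] → X
    (10,0)@(21, 1): e=[65,15,-2] → .
    (6,1)@(13, 3): e=[39,9,30] → X
    (7,1)@(15, 3): e=[39,21,18] → X
    (8,1)@(17, 3): e=[39,33,6] → X
    (9,1)@(19, 3): e=[39,45,-6] → .
    (2,2)@(5, 5): e=[13,3,62] → X
    (3,2)@(7, 5): e=[13,15,50] → X
    (4,2)@(9, 5): e=[13,27,38] → X
    (5,2)@(11, 5): e=[13,39,26] → X
    (8,2)@(17, 5): e=[13,75,-10] → .
    (2,3)@(5, 7): e=[-13,45,46] → .
  covered (10 px):
    . . . . . . . . . X .
    . . . . . . X X X . .
    . . X X X X X X . . .
    . . . . . . . . . . .
    . . . . . . . . . . .
    . . . . . . . . . . .

Result: 26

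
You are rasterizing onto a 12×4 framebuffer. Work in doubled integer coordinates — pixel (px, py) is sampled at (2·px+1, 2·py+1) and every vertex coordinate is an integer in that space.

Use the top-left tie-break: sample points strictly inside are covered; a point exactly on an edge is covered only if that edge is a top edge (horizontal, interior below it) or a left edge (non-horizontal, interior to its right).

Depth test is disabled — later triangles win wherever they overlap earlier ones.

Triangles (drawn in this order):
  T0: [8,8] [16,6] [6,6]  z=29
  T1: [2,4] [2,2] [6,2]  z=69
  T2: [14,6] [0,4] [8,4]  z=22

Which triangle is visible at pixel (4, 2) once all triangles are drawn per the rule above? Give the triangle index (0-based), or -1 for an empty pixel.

T0:
  2·area = 20  (B↔C swapped to make it positive)
  edge (8, 8)→(6, 6): d=(-2,-2) top-left  bias=+0
  edge (6, 6)→(16, 6): d=(10,0) top-left  bias=+0
  edge (16, 6)→(8, 8): d=(-8,2) right/bottom  bias=-1
    (0,0)@(1, 1): e=[0,-50,70] → .  [on edge]
    (1,1)@(3, 3): e=[0,-30,50] → .  [on edge]
    (2,2)@(5, 5): e=[0,-10,30] → .  [on edge]
    (3,3)@(7, 7): e=[0,10,10] → X  [on edge]
    (4,3)@(9, 7): e=[4,10,6] → X
    (5,3)@(11, 7): e=[8,10,2] → X
    (6,3)@(13, 7): e=[12,10,-2] → .
  covered (3 px):
    . . . . . . . . . . . .
    . . . . . . . . . . . .
    . . . . . . . . . . . .
    . . . X X X . . . . . .
T1:
  2·area = 8
  edge (2, 4)→(2, 2): d=(0,-2) top-left  bias=+0
  edge (2, 2)→(6, 2): d=(4,0) top-left  bias=+0
  edge (6, 2)→(2, 4): d=(-4,2) right/bottom  bias=-1
    (1,1)@(3, 3): e=[2,4,2] → X
    (2,1)@(5, 3): e=[6,4,-2] → .
    (1,2)@(3, 5): e=[2,12,-6] → .
  covered (1 px):
    . . . . . . . . . . . .
    . X . . . . . . . . . .
    . . . . . . . . . . . .
    . . . . . . . . . . . .
T2:
  2·area = 16
  edge (14, 6)→(0, 4): d=(-14,-2) top-left  bias=+0
  edge (0, 4)→(8, 4): d=(8,0) top-left  bias=+0
  edge (8, 4)→(14, 6): d=(6,2) right/bottom  bias=-1
    (2,1)@(5, 3): e=[24,-8,0] → .  [on edge]
    (3,2)@(7, 5): e=[0,8,8] → X  [on edge]
    (4,2)@(9, 5): e=[4,8,4] → X
    (5,2)@(11, 5): e=[8,8,0] → .  [on edge]
    (3,3)@(7, 7): e=[-28,24,20] → .
    (4,3)@(9, 7): e=[-24,24,16] → .
    (8,3)@(17, 7): e=[-8,24,0] → .  [on edge]
    (10,3)@(21, 7): e=[0,24,-8] → .  [on edge]
  covered (2 px):
    . . . . . . . . . . . .
    . . . . . . . . . . . .
    . . . X X . . . . . . .
    . . . . . . . . . . . .

Z-buffer (winner per pixel, '.' = empty):
  . . . . . . . . . . . .
  . 1 . . . . . . . . . .
  . . . 2 2 . . . . . . .
  . . . 0 0 0 . . . . . .

Answer: 2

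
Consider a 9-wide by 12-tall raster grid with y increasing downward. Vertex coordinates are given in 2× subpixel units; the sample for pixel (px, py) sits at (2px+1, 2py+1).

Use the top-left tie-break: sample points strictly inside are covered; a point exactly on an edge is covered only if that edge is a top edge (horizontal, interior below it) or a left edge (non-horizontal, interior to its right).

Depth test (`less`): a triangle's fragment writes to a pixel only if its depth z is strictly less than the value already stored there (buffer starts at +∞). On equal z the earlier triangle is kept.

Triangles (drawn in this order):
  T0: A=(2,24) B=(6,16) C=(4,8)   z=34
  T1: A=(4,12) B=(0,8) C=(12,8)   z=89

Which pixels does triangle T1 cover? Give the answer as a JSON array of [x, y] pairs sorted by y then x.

T0:
  2·area = 48  (B↔C swapped to make it positive)
  edge (2, 24)→(4, 8): d=(2,-16) top-left  bias=+0
  edge (4, 8)→(6, 16): d=(2,8) right/bottom  bias=-1
  edge (6, 16)→(2, 24): d=(-4,8) right/bottom  bias=-1
    (2,6)@(5, 13): e=[26,2,20] → #
    (3,6)@(7, 13): e=[58,-14,4] → ·
    (2,7)@(5, 15): e=[30,6,12] → #
    (3,7)@(7, 15): e=[62,-10,-4] → ·
    (1,8)@(3, 17): e=[2,26,20] → #
    (3,8)@(7, 17): e=[66,-6,-12] → ·
    (1,9)@(3, 19): e=[6,30,12] → #
    (2,9)@(5, 19): e=[38,14,-4] → ·
    (1,10)@(3, 21): e=[10,34,4] → #
    (2,10)@(5, 21): e=[42,18,-12] → ·
    (1,11)@(3, 23): e=[14,38,-4] → ·
  covered (6 px):
    · · · · · · · · ·
    · · · · · · · · ·
    · · · · · · · · ·
    · · · · · · · · ·
    · · · · · · · · ·
    · · · · · · · · ·
    · · # · · · · · ·
    · · # · · · · · ·
    · # # · · · · · ·
    · # · · · · · · ·
    · # · · · · · · ·
    · · · · · · · · ·
T1:
  2·area = 48
  edge (4, 12)→(0, 8): d=(-4,-4) top-left  bias=+0
  edge (0, 8)→(12, 8): d=(12,0) top-left  bias=+0
  edge (12, 8)→(4, 12): d=(-8,4) right/bottom  bias=-1
    (0,4)@(1, 9): e=[0,12,36] → #  [on edge]
    (1,4)@(3, 9): e=[8,12,28] → #
    (2,4)@(5, 9): e=[16,12,20] → #
    (3,4)@(7, 9): e=[24,12,12] → #
    (4,4)@(9, 9): e=[32,12,4] → #
    (5,4)@(11, 9): e=[40,12,-4] → ·
    (0,5)@(1, 11): e=[-8,36,20] → ·
    (1,5)@(3, 11): e=[0,36,12] → #  [on edge]
    (3,5)@(7, 11): e=[16,36,-4] → ·
    (4,5)@(9, 11): e=[24,36,-12] → ·
    (1,6)@(3, 13): e=[-8,60,-4] → ·
    (2,6)@(5, 13): e=[0,60,-12] → ·  [on edge]
    (3,7)@(7, 15): e=[0,84,-36] → ·  [on edge]
    (4,8)@(9, 17): e=[0,108,-60] → ·  [on edge]
    (5,9)@(11, 19): e=[0,132,-84] → ·  [on edge]
    (6,10)@(13, 21): e=[0,156,-108] → ·  [on edge]
    (7,11)@(15, 23): e=[0,180,-132] → ·  [on edge]
  covered (7 px):
    · · · · · · · · ·
    · · · · · · · · ·
    · · · · · · · · ·
    · · · · · · · · ·
    # # # # # · · · ·
    · # # · · · · · ·
    · · · · · · · · ·
    · · · · · · · · ·
    · · · · · · · · ·
    · · · · · · · · ·
    · · · · · · · · ·
    · · · · · · · · ·

Final: [[0,4],[1,4],[2,4],[3,4],[4,4],[1,5],[2,5]]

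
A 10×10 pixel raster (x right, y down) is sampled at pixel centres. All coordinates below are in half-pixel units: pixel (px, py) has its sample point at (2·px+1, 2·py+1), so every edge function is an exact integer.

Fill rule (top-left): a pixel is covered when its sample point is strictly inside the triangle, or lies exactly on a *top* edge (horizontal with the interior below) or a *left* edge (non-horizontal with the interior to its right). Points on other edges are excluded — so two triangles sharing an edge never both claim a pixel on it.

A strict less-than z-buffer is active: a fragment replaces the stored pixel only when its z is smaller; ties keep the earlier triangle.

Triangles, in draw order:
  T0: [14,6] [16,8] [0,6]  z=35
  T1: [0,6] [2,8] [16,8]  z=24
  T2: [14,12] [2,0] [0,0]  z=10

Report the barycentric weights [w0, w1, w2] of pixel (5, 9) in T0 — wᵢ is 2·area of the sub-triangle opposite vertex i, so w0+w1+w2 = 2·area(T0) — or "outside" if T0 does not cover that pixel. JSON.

T0:
  2·area = 28
  edge (14, 6)→(16, 8): d=(2,2) right/bottom  bias=-1
  edge (16, 8)→(0, 6): d=(-16,-2) top-left  bias=+0
  edge (0, 6)→(14, 6): d=(14,0) top-left  bias=+0
    (4,0)@(9, 1): e=[0,98,-70] → ·  [on edge]
    (5,1)@(11, 3): e=[0,70,-42] → ·  [on edge]
    (6,2)@(13, 5): e=[0,42,-14] → ·  [on edge]
    (4,3)@(9, 7): e=[12,2,14] → █
    (5,3)@(11, 7): e=[8,6,14] → █
    (6,3)@(13, 7): e=[4,10,14] → █
    (7,3)@(15, 7): e=[0,14,14] → ·  [on edge]
    (4,4)@(9, 9): e=[16,-30,42] → ·
    (5,4)@(11, 9): e=[12,-26,42] → ·
    (6,4)@(13, 9): e=[8,-22,42] → ·
    (8,4)@(17, 9): e=[0,-14,42] → ·  [on edge]
    (9,5)@(19, 11): e=[0,-42,70] → ·  [on edge]
  covered (3 px):
    · · · · · · · · · ·
    · · · · · · · · · ·
    · · · · · · · · · ·
    · · · · █ █ █ · · ·
    · · · · · · · · · ·
    · · · · · · · · · ·
    · · · · · · · · · ·
    · · · · · · · · · ·
    · · · · · · · · · ·
    · · · · · · · · · ·
T1:
  2·area = 28  (B↔C swapped to make it positive)
  edge (0, 6)→(16, 8): d=(16,2) right/bottom  bias=-1
  edge (16, 8)→(2, 8): d=(-14,0) right/bottom  bias=-1
  edge (2, 8)→(0, 6): d=(-2,-2) top-left  bias=+0
    (0,3)@(1, 7): e=[14,14,0] → █  [on edge]
    (1,3)@(3, 7): e=[10,14,4] → █
    (2,3)@(5, 7): e=[6,14,8] → █
    (3,3)@(7, 7): e=[2,14,12] → █
    (4,3)@(9, 7): e=[-2,14,16] → ·
    (0,4)@(1, 9): e=[46,-14,-4] → ·
    (1,4)@(3, 9): e=[42,-14,0] → ·  [on edge]
    (2,4)@(5, 9): e=[38,-14,4] → ·
    (3,4)@(7, 9): e=[34,-14,8] → ·
    (2,5)@(5, 11): e=[70,-42,0] → ·  [on edge]
    (3,6)@(7, 13): e=[98,-70,0] → ·  [on edge]
    (4,7)@(9, 15): e=[126,-98,0] → ·  [on edge]
    (5,8)@(11, 17): e=[154,-126,0] → ·  [on edge]
    (6,9)@(13, 19): e=[182,-154,0] → ·  [on edge]
  covered (4 px):
    · · · · · · · · · ·
    · · · · · · · · · ·
    · · · · · · · · · ·
    █ █ █ █ · · · · · ·
    · · · · · · · · · ·
    · · · · · · · · · ·
    · · · · · · · · · ·
    · · · · · · · · · ·
    · · · · · · · · · ·
    · · · · · · · · · ·
T2:
  2·area = 24  (B↔C swapped to make it positive)
  edge (14, 12)→(0, 0): d=(-14,-12) top-left  bias=+0
  edge (0, 0)→(2, 0): d=(2,0) top-left  bias=+0
  edge (2, 0)→(14, 12): d=(12,12) right/bottom  bias=-1
    (1,0)@(3, 1): e=[22,2,0] → ·  [on edge]
    (2,1)@(5, 3): e=[18,6,0] → ·  [on edge]
    (3,2)@(7, 5): e=[14,10,0] → ·  [on edge]
    (4,3)@(9, 7): e=[10,14,0] → ·  [on edge]
    (5,4)@(11, 9): e=[6,18,0] → ·  [on edge]
    (6,5)@(13, 11): e=[2,22,0] → ·  [on edge]
    (7,6)@(15, 13): e=[-2,26,0] → ·  [on edge]
    (8,7)@(17, 15): e=[-6,30,0] → ·  [on edge]
    (9,8)@(19, 17): e=[-10,34,0] → ·  [on edge]
  covered (0 px):
    · · · · · · · · · ·
    · · · · · · · · · ·
    · · · · · · · · · ·
    · · · · · · · · · ·
    · · · · · · · · · ·
    · · · · · · · · · ·
    · · · · · · · · · ·
    · · · · · · · · · ·
    · · · · · · · · · ·
    · · · · · · · · · ·

Answer: "outside"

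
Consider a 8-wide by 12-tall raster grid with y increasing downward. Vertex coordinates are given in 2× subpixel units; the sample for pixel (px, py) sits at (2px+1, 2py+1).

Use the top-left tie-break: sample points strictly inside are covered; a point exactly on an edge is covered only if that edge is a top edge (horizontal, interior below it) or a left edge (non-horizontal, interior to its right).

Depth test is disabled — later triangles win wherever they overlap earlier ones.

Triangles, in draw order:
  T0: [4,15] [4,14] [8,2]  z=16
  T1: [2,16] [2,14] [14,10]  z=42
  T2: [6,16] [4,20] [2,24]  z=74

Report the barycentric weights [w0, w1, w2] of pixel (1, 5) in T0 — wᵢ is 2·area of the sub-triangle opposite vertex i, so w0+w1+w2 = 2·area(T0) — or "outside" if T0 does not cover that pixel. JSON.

T0:
  2·area = 4
  edge (4, 15)→(4, 14): d=(0,-1) top-left  bias=+0
  edge (4, 14)→(8, 2): d=(4,-12) top-left  bias=+0
  edge (8, 2)→(4, 15): d=(-4,13) right/bottom  bias=-1
    (3,2)@(7, 5): e=[3,0,1] → X  [on edge]
    (4,2)@(9, 5): e=[5,24,-25] → .
    (3,3)@(7, 7): e=[3,8,-7] → .
    (2,5)@(5, 11): e=[1,0,3] → X  [on edge]
    (3,5)@(7, 11): e=[3,24,-23] → .
    (2,6)@(5, 13): e=[1,8,-5] → .
    (1,8)@(3, 17): e=[-1,0,5] → .  [on edge]
    (0,11)@(1, 23): e=[-3,0,7] → .  [on edge]
  covered (2 px):
    . . . . . . . .
    . . . . . . . .
    . . . X . . . .
    . . . . . . . .
    . . . . . . . .
    . . X . . . . .
    . . . . . . . .
    . . . . . . . .
    . . . . . . . .
    . . . . . . . .
    . . . . . . . .
    . . . . . . . .
T1:
  2·area = 24
  edge (2, 16)→(2, 14): d=(0,-2) top-left  bias=+0
  edge (2, 14)→(14, 10): d=(12,-4) top-left  bias=+0
  edge (14, 10)→(2, 16): d=(-12,6) right/bottom  bias=-1
    (5,5)@(11, 11): e=[18,0,6] → X  [on edge]
    (6,5)@(13, 11): e=[22,8,-6] → .
    (2,6)@(5, 13): e=[6,0,18] → X  [on edge]
    (3,6)@(7, 13): e=[10,8,6] → X
    (4,6)@(9, 13): e=[14,16,-6] → .
    (5,6)@(11, 13): e=[18,24,-18] → .
    (1,7)@(3, 15): e=[2,16,6] → X
    (2,7)@(5, 15): e=[6,24,-6] → .
    (3,7)@(7, 15): e=[10,32,-18] → .
    (1,8)@(3, 17): e=[2,40,-18] → .
  covered (4 px):
    . . . . . . . .
    . . . . . . . .
    . . . . . . . .
    . . . . . . . .
    . . . . . . . .
    . . . . . X . .
    . . X X . . . .
    . X . . . . . .
    . . . . . . . .
    . . . . . . . .
    . . . . . . . .
    . . . . . . . .
T2:
  degenerate (2·area = 0) — covers nothing

Answer: "outside"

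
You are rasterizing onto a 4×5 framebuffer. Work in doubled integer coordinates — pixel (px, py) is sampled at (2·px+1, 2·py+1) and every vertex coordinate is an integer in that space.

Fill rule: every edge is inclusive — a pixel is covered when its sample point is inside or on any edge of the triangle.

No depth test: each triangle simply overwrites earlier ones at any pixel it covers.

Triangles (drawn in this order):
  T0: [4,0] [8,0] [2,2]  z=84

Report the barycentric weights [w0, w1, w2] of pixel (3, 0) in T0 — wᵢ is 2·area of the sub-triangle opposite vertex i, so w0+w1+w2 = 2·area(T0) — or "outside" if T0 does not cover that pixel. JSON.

T0:
  2·area = 8
  edge (4, 0)→(8, 0): d=(4,0) inclusive
  edge (8, 0)→(2, 2): d=(-6,2) inclusive
  edge (2, 2)→(4, 0): d=(2,-2) inclusive
    (1,0)@(3, 1): e=[4,4,0] → X  [on edge]
    (2,0)@(5, 1): e=[4,0,4] → X  [on edge]
    (3,0)@(7, 1): e=[4,-4,8] → .
    (0,1)@(1, 3): e=[12,-4,0] → .  [on edge]
    (1,1)@(3, 3): e=[12,-8,4] → .
    (2,1)@(5, 3): e=[12,-12,8] → .
  covered (2 px):
    . X X .
    . . . .
    . . . .
    . . . .
    . . . .

Final: "outside"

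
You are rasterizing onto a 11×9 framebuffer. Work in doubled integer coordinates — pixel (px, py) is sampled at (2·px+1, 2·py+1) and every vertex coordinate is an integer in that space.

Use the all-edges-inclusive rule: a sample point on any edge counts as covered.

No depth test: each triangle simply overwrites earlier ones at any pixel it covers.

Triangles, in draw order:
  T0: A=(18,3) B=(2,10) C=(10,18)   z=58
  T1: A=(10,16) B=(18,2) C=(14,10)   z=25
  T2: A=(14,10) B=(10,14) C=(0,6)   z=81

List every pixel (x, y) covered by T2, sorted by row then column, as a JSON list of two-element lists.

T0:
  2·area = 184  (B↔C swapped to make it positive)
  edge (18, 3)→(10, 18): d=(-8,15) inclusive
  edge (10, 18)→(2, 10): d=(-8,-8) inclusive
  edge (2, 10)→(18, 3): d=(16,-7) inclusive
    (7,2)@(15, 5): e=[29,144,11] → #
    (8,2)@(17, 5): e=[-1,160,25] → ·
    (4,3)@(9, 7): e=[103,80,1] → #
    (5,3)@(11, 7): e=[73,96,15] → #
    (6,3)@(13, 7): e=[43,112,29] → #
    (8,3)@(17, 7): e=[-17,144,57] → ·
    (0,4)@(1, 9): e=[207,0,-23] → ·  [on edge]
    (2,4)@(5, 9): e=[147,32,5] → #
    (3,4)@(7, 9): e=[117,48,19] → #
    (7,4)@(15, 9): e=[-3,112,75] → ·
    (1,5)@(3, 11): e=[161,0,23] → #  [on edge]
    (7,5)@(15, 11): e=[-19,96,107] → ·
    (2,6)@(5, 13): e=[115,0,69] → #  [on edge]
    (3,7)@(7, 15): e=[69,0,115] → #  [on edge]
    (4,8)@(9, 17): e=[23,0,161] → #  [on edge]
  covered (24 px):
    · · · · · · · · · · ·
    · · · · · · · · · · ·
    · · · · · · · # · · ·
    · · · · # # # # · · ·
    · · # # # # # · · · ·
    · # # # # # # · · · ·
    · · # # # # · · · · ·
    · · · # # # · · · · ·
    · · · · # · · · · · ·
T1:
  2·area = 8
  edge (10, 16)→(18, 2): d=(8,-14) inclusive
  edge (18, 2)→(14, 10): d=(-4,8) inclusive
  edge (14, 10)→(10, 16): d=(-4,6) inclusive
    (6,5)@(13, 11): e=[2,4,2] → #
    (7,5)@(15, 11): e=[30,-12,-10] → ·
    (6,6)@(13, 13): e=[18,-4,-6] → ·
  covered (1 px):
    · · · · · · · · · · ·
    · · · · · · · · · · ·
    · · · · · · · · · · ·
    · · · · · · · · · · ·
    · · · · · · · · · · ·
    · · · · · · # · · · ·
    · · · · · · · · · · ·
    · · · · · · · · · · ·
    · · · · · · · · · · ·
T2:
  2·area = 72
  edge (14, 10)→(10, 14): d=(-4,4) inclusive
  edge (10, 14)→(0, 6): d=(-10,-8) inclusive
  edge (0, 6)→(14, 10): d=(14,4) inclusive
    (10,1)@(21, 3): e=[0,198,-126] → ·  [on edge]
    (9,2)@(19, 5): e=[0,162,-90] → ·  [on edge]
    (1,3)@(3, 7): e=[56,14,2] → #
    (2,3)@(5, 7): e=[48,30,-6] → ·
    (8,3)@(17, 7): e=[0,126,-54] → ·  [on edge]
    (1,4)@(3, 9): e=[48,-6,30] → ·
    (2,4)@(5, 9): e=[40,10,22] → #
    (3,4)@(7, 9): e=[32,26,14] → #
    (4,4)@(9, 9): e=[24,42,6] → #
    (5,4)@(11, 9): e=[16,58,-2] → ·
    (7,4)@(15, 9): e=[0,90,-18] → ·  [on edge]
    (2,5)@(5, 11): e=[32,-10,50] → ·
    (6,5)@(13, 11): e=[0,54,18] → #  [on edge]
    (5,6)@(11, 13): e=[0,18,54] → #  [on edge]
    (4,7)@(9, 15): e=[0,-18,90] → ·  [on edge]
    (3,8)@(7, 17): e=[0,-54,126] → ·  [on edge]
  covered (10 px):
    · · · · · · · · · · ·
    · · · · · · · · · · ·
    · · · · · · · · · · ·
    · # · · · · · · · · ·
    · · # # # · · · · · ·
    · · · # # # # · · · ·
    · · · · # # · · · · ·
    · · · · · · · · · · ·
    · · · · · · · · · · ·

Final: [[1,3],[2,4],[3,4],[4,4],[3,5],[4,5],[5,5],[6,5],[4,6],[5,6]]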